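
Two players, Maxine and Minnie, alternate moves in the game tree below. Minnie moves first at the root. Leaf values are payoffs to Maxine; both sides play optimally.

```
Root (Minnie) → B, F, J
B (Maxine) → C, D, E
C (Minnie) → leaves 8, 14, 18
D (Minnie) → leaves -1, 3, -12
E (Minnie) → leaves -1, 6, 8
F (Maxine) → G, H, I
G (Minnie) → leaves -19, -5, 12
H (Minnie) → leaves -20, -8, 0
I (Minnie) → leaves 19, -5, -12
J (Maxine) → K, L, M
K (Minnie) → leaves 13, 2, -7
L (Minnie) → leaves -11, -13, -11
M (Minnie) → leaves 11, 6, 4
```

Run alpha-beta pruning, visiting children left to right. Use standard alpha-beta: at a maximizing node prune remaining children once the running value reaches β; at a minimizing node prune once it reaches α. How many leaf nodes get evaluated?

C [α=-∞,β=+∞]: v=8
D [α=8,β=+∞]: v=-1 after child 1 ≤ α → α-cutoff, skip 2
E [α=8,β=+∞]: v=-1 after child 1 ≤ α → α-cutoff, skip 2
B [α=-∞,β=+∞]: v=8
G [α=-∞,β=8]: v=-19
H [α=-19,β=8]: v=-20 after child 1 ≤ α → α-cutoff, skip 2
I [α=-19,β=8]: v=-12
F [α=-∞,β=8]: v=-12
K [α=-∞,β=-12]: v=-7
J [α=-∞,β=-12]: v=-7 after child 1 ≥ β → β-cutoff, skip 2
Root [α=-∞,β=+∞]: v=-12
Leaves evaluated: 15 of 27.

15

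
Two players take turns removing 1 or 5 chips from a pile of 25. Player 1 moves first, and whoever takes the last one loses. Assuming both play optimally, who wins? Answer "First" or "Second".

Second

Compute winning (W) and losing (L) positions by backward induction:
i:   0  1  2  3  4  5  6  7  8  9 10 11 12 13 14 15 16 17 18 19 20 21 22 23 24 25
     W  L  W  L  W  L  W  L  W  L  W  L  W  L  W  L  W  L  W  L  W  L  W  L  W  L
Position 25 is L, so the second player wins.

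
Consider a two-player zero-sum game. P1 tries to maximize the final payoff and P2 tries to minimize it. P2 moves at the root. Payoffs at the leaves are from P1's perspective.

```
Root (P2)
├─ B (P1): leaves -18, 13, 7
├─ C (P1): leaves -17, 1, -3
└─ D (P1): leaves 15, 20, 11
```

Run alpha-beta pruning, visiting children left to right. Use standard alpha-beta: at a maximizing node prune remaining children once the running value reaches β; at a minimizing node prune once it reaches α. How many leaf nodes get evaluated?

7

B [α=-∞,β=+∞]: v=13
C [α=-∞,β=13]: v=1
D [α=-∞,β=1]: v=15 after child 1 ≥ β → β-cutoff, skip 2
Root [α=-∞,β=+∞]: v=1
Leaves evaluated: 7 of 9.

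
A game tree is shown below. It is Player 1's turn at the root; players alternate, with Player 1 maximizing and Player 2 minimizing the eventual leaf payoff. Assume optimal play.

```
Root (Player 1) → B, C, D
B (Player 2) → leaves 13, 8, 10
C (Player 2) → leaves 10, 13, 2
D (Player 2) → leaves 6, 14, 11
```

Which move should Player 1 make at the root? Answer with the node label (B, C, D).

B (Player 2): min(13, 8, 10) = 8
C (Player 2): min(10, 13, 2) = 2
D (Player 2): min(6, 14, 11) = 6
Root (Player 1): max(8, 2, 6) = 8
Player 1 picks the child with the highest value: B (value 8).

B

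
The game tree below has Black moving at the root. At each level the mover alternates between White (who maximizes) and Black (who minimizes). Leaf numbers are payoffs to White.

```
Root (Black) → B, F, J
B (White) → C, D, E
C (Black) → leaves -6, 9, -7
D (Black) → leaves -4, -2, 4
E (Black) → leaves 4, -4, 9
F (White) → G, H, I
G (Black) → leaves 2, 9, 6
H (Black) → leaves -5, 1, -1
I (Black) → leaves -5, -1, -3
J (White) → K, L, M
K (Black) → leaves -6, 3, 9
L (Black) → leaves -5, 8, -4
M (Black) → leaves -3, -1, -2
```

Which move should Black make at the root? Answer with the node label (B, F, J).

C (Black): min(-6, 9, -7) = -7
D (Black): min(-4, -2, 4) = -4
E (Black): min(4, -4, 9) = -4
B (White): max(-7, -4, -4) = -4
G (Black): min(2, 9, 6) = 2
H (Black): min(-5, 1, -1) = -5
I (Black): min(-5, -1, -3) = -5
F (White): max(2, -5, -5) = 2
K (Black): min(-6, 3, 9) = -6
L (Black): min(-5, 8, -4) = -5
M (Black): min(-3, -1, -2) = -3
J (White): max(-6, -5, -3) = -3
Root (Black): min(-4, 2, -3) = -4
Black picks the child with the lowest value: B (value -4).

B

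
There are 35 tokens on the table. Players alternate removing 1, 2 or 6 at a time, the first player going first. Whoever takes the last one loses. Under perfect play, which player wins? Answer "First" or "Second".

i:   0  1  2  3  4  5  6  7  8  9 10 11 12 13 14 15 16 17 18 19 20 21 22 23 24 25 26 27 28 29 30 31 32 33 34 35
     W  L  W  W  L  W  W  W  L  W  W  L  W  W  W  L  W  W  L  W  W  W  L  W  W  L  W  W  W  L  W  W  L  W  W  W
Position 35 is W, so the first player wins.

First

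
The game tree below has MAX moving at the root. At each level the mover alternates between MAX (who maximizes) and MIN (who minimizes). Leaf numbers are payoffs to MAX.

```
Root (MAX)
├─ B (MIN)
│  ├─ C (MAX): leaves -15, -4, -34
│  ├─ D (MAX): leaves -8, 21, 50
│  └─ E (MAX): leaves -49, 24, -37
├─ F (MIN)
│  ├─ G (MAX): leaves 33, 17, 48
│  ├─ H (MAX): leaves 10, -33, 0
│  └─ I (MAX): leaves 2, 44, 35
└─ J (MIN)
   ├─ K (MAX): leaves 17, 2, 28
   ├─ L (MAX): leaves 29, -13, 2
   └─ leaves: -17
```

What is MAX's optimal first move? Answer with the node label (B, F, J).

C (MAX): max(-15, -4, -34) = -4
D (MAX): max(-8, 21, 50) = 50
E (MAX): max(-49, 24, -37) = 24
B (MIN): min(-4, 50, 24) = -4
G (MAX): max(33, 17, 48) = 48
H (MAX): max(10, -33, 0) = 10
I (MAX): max(2, 44, 35) = 44
F (MIN): min(48, 10, 44) = 10
K (MAX): max(17, 2, 28) = 28
L (MAX): max(29, -13, 2) = 29
J (MIN): min(28, 29, -17) = -17
Root (MAX): max(-4, 10, -17) = 10
MAX picks the child with the highest value: F (value 10).

F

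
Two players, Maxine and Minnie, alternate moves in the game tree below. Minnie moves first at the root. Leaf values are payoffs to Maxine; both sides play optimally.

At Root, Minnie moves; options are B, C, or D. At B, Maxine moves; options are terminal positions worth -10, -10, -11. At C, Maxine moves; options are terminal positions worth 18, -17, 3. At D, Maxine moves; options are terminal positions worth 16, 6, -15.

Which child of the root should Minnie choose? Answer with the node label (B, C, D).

B (Maxine): max(-10, -10, -11) = -10
C (Maxine): max(18, -17, 3) = 18
D (Maxine): max(16, 6, -15) = 16
Root (Minnie): min(-10, 18, 16) = -10
Minnie picks the child with the lowest value: B (value -10).

B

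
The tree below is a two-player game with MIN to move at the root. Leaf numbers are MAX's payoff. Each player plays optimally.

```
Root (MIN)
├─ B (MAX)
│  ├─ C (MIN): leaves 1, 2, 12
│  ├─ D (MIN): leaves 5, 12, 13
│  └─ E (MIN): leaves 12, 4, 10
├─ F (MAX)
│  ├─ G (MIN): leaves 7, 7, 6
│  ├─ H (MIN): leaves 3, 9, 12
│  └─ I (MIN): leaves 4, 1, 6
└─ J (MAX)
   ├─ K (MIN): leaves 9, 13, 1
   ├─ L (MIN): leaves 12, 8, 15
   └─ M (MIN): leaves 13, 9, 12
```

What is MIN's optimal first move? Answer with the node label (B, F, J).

C (MIN): min(1, 2, 12) = 1
D (MIN): min(5, 12, 13) = 5
E (MIN): min(12, 4, 10) = 4
B (MAX): max(1, 5, 4) = 5
G (MIN): min(7, 7, 6) = 6
H (MIN): min(3, 9, 12) = 3
I (MIN): min(4, 1, 6) = 1
F (MAX): max(6, 3, 1) = 6
K (MIN): min(9, 13, 1) = 1
L (MIN): min(12, 8, 15) = 8
M (MIN): min(13, 9, 12) = 9
J (MAX): max(1, 8, 9) = 9
Root (MIN): min(5, 6, 9) = 5
MIN picks the child with the lowest value: B (value 5).

B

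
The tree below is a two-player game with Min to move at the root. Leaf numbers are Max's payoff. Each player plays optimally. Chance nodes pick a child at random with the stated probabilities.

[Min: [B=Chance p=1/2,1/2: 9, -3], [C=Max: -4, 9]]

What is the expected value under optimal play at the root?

B (Chance): 1/2·9 + 1/2·-3 = 3
C (Max): max(-4, 9) = 9
Root (Min): min(3, 9) = 3

3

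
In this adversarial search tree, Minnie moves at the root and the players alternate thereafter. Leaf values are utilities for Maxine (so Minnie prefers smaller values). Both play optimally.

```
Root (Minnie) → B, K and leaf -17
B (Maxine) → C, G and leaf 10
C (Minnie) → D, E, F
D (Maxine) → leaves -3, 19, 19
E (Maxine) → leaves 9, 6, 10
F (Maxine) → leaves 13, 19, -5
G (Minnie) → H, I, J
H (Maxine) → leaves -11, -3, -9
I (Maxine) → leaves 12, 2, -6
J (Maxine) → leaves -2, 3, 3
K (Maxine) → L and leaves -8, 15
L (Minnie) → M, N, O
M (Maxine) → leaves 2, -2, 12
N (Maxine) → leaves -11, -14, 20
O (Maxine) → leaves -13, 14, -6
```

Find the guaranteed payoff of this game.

-17

D (Maxine): max(-3, 19, 19) = 19
E (Maxine): max(9, 6, 10) = 10
F (Maxine): max(13, 19, -5) = 19
C (Minnie): min(19, 10, 19) = 10
H (Maxine): max(-11, -3, -9) = -3
I (Maxine): max(12, 2, -6) = 12
J (Maxine): max(-2, 3, 3) = 3
G (Minnie): min(-3, 12, 3) = -3
B (Maxine): max(10, -3, 10) = 10
M (Maxine): max(2, -2, 12) = 12
N (Maxine): max(-11, -14, 20) = 20
O (Maxine): max(-13, 14, -6) = 14
L (Minnie): min(12, 20, 14) = 12
K (Maxine): max(12, -8, 15) = 15
Root (Minnie): min(10, 15, -17) = -17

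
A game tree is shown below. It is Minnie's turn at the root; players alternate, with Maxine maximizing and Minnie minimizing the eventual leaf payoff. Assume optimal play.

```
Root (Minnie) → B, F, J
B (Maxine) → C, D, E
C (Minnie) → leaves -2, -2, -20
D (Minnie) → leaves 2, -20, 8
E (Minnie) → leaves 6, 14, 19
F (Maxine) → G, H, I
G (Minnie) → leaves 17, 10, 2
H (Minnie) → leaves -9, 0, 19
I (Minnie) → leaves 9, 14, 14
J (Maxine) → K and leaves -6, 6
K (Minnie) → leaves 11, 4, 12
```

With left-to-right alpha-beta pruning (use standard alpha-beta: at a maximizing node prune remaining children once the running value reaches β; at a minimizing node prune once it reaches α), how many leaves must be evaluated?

C [α=-∞,β=+∞]: v=-20
D [α=-20,β=+∞]: v=-20 after child 2 ≤ α → α-cutoff, skip 1
E [α=-20,β=+∞]: v=6
B [α=-∞,β=+∞]: v=6
G [α=-∞,β=6]: v=2
H [α=2,β=6]: v=-9 after child 1 ≤ α → α-cutoff, skip 2
I [α=2,β=6]: v=9
F [α=-∞,β=6]: v=9
K [α=-∞,β=6]: v=4
J [α=-∞,β=6]: v=6
Root [α=-∞,β=+∞]: v=6
Leaves evaluated: 20 of 23.

20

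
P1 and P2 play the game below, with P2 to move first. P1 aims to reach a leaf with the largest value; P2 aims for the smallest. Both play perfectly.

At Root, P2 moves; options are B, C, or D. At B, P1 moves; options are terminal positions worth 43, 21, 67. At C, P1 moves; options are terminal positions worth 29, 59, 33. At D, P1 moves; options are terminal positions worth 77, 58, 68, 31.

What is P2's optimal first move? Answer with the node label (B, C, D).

B (P1): max(43, 21, 67) = 67
C (P1): max(29, 59, 33) = 59
D (P1): max(77, 58, 68, 31) = 77
Root (P2): min(67, 59, 77) = 59
P2 picks the child with the lowest value: C (value 59).

C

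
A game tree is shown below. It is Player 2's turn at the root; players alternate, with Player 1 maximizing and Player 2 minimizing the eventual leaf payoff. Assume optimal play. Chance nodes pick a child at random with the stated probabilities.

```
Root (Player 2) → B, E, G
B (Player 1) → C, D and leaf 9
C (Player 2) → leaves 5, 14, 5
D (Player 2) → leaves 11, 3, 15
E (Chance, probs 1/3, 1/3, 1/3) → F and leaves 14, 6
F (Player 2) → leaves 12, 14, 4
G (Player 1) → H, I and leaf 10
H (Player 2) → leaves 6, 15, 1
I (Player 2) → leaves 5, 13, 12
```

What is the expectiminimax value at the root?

8

C (Player 2): min(5, 14, 5) = 5
D (Player 2): min(11, 3, 15) = 3
B (Player 1): max(5, 3, 9) = 9
F (Player 2): min(12, 14, 4) = 4
E (Chance): 1/3·4 + 1/3·14 + 1/3·6 = 8
H (Player 2): min(6, 15, 1) = 1
I (Player 2): min(5, 13, 12) = 5
G (Player 1): max(1, 5, 10) = 10
Root (Player 2): min(9, 8, 10) = 8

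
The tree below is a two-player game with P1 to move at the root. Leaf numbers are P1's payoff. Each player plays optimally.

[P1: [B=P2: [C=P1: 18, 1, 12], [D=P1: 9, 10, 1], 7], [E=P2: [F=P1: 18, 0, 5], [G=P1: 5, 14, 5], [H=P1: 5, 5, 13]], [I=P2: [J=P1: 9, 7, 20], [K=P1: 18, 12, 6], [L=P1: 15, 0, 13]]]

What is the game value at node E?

F: max(18, 0, 5) = 18
G: max(5, 14, 5) = 14
H: max(5, 5, 13) = 13
E: min(18, 14, 13) = 13

13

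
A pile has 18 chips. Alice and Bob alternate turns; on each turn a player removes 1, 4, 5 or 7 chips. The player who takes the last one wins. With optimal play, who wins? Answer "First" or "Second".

i:   0  1  2  3  4  5  6  7  8  9 10 11 12 13 14 15 16 17 18
     L  W  L  W  W  W  W  W  L  W  L  W  W  W  W  W  L  W  L
Position 18 is L, so the second player wins.

Second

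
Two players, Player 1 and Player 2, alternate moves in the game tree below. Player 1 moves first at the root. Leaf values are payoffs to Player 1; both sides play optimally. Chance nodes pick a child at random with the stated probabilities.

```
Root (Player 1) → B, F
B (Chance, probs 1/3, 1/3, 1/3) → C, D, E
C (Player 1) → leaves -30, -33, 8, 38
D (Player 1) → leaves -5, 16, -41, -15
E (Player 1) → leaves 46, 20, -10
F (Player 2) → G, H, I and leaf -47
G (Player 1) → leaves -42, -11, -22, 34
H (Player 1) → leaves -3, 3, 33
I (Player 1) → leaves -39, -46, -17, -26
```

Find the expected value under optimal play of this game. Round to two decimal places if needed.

C (Player 1): max(-30, -33, 8, 38) = 38
D (Player 1): max(-5, 16, -41, -15) = 16
E (Player 1): max(46, 20, -10) = 46
B (Chance): 1/3·38 + 1/3·16 + 1/3·46 = 33.33
G (Player 1): max(-42, -11, -22, 34) = 34
H (Player 1): max(-3, 3, 33) = 33
I (Player 1): max(-39, -46, -17, -26) = -17
F (Player 2): min(34, 33, -17, -47) = -47
Root (Player 1): max(33.33, -47) = 33.33

33.33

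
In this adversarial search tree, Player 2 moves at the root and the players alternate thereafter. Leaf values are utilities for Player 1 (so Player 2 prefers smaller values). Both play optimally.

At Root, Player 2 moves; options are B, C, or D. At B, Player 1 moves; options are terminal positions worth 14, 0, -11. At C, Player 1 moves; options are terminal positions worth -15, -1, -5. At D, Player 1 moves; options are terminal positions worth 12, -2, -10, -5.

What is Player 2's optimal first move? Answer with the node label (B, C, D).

B (Player 1): max(14, 0, -11) = 14
C (Player 1): max(-15, -1, -5) = -1
D (Player 1): max(12, -2, -10, -5) = 12
Root (Player 2): min(14, -1, 12) = -1
Player 2 picks the child with the lowest value: C (value -1).

C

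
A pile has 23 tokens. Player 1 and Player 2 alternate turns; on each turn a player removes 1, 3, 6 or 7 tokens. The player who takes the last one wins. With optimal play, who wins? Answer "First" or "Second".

First

W/L table (W = player to move can force a win):
i:   0  1  2  3  4  5  6  7  8  9 10 11 12 13 14 15 16 17 18 19 20 21 22 23
     L  W  L  W  L  W  W  W  W  W  W  W  L  W  L  W  L  W  W  W  W  W  W  W
Position 23 is W, so the first player wins.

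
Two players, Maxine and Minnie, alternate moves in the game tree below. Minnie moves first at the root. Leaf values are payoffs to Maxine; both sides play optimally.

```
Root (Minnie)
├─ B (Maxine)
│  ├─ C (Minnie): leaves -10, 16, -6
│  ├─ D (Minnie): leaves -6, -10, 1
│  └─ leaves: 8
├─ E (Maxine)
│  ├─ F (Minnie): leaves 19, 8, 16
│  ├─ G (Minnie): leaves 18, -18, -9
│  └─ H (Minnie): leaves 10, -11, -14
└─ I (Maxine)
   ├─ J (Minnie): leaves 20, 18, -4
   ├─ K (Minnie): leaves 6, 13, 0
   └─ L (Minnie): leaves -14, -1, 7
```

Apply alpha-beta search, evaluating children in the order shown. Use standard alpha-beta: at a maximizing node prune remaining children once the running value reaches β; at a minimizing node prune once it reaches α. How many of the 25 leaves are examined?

16

C [α=-∞,β=+∞]: v=-10
D [α=-10,β=+∞]: v=-10 after child 2 ≤ α → α-cutoff, skip 1
B [α=-∞,β=+∞]: v=8
F [α=-∞,β=8]: v=8
E [α=-∞,β=8]: v=8 after child 1 ≥ β → β-cutoff, skip 2
J [α=-∞,β=8]: v=-4
K [α=-4,β=8]: v=0
L [α=0,β=8]: v=-14 after child 1 ≤ α → α-cutoff, skip 2
I [α=-∞,β=8]: v=0
Root [α=-∞,β=+∞]: v=0
Leaves evaluated: 16 of 25.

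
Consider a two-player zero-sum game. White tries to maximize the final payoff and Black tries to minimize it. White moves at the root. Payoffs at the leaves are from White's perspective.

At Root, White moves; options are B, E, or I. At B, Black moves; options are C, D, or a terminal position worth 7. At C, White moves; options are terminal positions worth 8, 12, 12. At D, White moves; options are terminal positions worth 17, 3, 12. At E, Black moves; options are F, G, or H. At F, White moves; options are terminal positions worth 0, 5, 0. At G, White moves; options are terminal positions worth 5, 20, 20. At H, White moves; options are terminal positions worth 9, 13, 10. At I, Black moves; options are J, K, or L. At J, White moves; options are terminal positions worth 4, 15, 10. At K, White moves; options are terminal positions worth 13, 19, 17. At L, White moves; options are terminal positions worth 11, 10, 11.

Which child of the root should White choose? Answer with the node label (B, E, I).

I

C (White): max(8, 12, 12) = 12
D (White): max(17, 3, 12) = 17
B (Black): min(12, 17, 7) = 7
F (White): max(0, 5, 0) = 5
G (White): max(5, 20, 20) = 20
H (White): max(9, 13, 10) = 13
E (Black): min(5, 20, 13) = 5
J (White): max(4, 15, 10) = 15
K (White): max(13, 19, 17) = 19
L (White): max(11, 10, 11) = 11
I (Black): min(15, 19, 11) = 11
Root (White): max(7, 5, 11) = 11
White picks the child with the highest value: I (value 11).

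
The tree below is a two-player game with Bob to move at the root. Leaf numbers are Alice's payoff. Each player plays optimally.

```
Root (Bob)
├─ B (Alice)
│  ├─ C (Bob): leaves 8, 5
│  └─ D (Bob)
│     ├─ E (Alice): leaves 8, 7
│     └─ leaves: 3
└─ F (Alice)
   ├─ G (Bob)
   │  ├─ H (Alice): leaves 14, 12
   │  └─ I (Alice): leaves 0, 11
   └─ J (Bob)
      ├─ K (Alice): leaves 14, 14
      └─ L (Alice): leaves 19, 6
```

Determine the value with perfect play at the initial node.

C (Bob): min(8, 5) = 5
E (Alice): max(8, 7) = 8
D (Bob): min(8, 3) = 3
B (Alice): max(5, 3) = 5
H (Alice): max(14, 12) = 14
I (Alice): max(0, 11) = 11
G (Bob): min(14, 11) = 11
K (Alice): max(14, 14) = 14
L (Alice): max(19, 6) = 19
J (Bob): min(14, 19) = 14
F (Alice): max(11, 14) = 14
Root (Bob): min(5, 14) = 5

5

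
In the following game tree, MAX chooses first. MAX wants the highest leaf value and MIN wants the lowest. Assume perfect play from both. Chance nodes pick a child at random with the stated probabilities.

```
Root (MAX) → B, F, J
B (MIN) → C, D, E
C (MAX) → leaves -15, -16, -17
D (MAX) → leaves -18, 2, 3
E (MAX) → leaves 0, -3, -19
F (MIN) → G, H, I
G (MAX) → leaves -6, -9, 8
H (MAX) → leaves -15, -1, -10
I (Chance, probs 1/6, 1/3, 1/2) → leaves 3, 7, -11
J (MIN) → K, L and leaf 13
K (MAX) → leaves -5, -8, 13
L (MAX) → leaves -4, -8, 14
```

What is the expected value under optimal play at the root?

13

C (MAX): max(-15, -16, -17) = -15
D (MAX): max(-18, 2, 3) = 3
E (MAX): max(0, -3, -19) = 0
B (MIN): min(-15, 3, 0) = -15
G (MAX): max(-6, -9, 8) = 8
H (MAX): max(-15, -1, -10) = -1
I (Chance): 1/6·3 + 1/3·7 + 1/2·-11 = -2.67
F (MIN): min(8, -1, -2.67) = -2.67
K (MAX): max(-5, -8, 13) = 13
L (MAX): max(-4, -8, 14) = 14
J (MIN): min(13, 14, 13) = 13
Root (MAX): max(-15, -2.67, 13) = 13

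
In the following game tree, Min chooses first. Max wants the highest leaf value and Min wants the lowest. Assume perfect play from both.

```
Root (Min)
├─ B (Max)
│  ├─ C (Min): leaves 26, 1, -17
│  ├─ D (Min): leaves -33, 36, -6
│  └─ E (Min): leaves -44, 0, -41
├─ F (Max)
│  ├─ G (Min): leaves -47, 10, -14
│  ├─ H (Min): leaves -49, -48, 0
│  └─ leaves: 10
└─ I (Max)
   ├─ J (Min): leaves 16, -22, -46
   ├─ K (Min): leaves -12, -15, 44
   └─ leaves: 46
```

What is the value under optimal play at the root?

-17

C (Min): min(26, 1, -17) = -17
D (Min): min(-33, 36, -6) = -33
E (Min): min(-44, 0, -41) = -44
B (Max): max(-17, -33, -44) = -17
G (Min): min(-47, 10, -14) = -47
H (Min): min(-49, -48, 0) = -49
F (Max): max(-47, -49, 10) = 10
J (Min): min(16, -22, -46) = -46
K (Min): min(-12, -15, 44) = -15
I (Max): max(-46, -15, 46) = 46
Root (Min): min(-17, 10, 46) = -17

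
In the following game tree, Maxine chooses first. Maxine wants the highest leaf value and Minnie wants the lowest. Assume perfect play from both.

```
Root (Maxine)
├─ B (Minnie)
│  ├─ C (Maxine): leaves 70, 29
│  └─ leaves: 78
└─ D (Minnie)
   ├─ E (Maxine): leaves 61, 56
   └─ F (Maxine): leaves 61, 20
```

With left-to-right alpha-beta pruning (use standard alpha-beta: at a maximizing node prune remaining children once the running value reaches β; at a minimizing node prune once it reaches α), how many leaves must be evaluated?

5

C [α=-∞,β=+∞]: v=70
B [α=-∞,β=+∞]: v=70
E [α=70,β=+∞]: v=61
D [α=70,β=+∞]: v=61 after child 1 ≤ α → α-cutoff, skip 1
Root [α=-∞,β=+∞]: v=70
Leaves evaluated: 5 of 7.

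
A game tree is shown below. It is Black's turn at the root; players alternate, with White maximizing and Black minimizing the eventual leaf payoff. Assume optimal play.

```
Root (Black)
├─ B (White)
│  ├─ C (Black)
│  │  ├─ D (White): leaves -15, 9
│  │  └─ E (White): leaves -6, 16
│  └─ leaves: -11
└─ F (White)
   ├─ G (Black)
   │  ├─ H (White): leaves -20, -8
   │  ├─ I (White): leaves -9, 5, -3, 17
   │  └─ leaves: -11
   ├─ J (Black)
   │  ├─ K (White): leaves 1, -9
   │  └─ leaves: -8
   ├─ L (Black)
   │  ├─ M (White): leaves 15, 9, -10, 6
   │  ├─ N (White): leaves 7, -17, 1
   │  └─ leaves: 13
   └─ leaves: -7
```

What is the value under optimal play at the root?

7

D (White): max(-15, 9) = 9
E (White): max(-6, 16) = 16
C (Black): min(9, 16) = 9
B (White): max(9, -11) = 9
H (White): max(-20, -8) = -8
I (White): max(-9, 5, -3, 17) = 17
G (Black): min(-8, 17, -11) = -11
K (White): max(1, -9) = 1
J (Black): min(1, -8) = -8
M (White): max(15, 9, -10, 6) = 15
N (White): max(7, -17, 1) = 7
L (Black): min(15, 7, 13) = 7
F (White): max(-11, -8, 7, -7) = 7
Root (Black): min(9, 7) = 7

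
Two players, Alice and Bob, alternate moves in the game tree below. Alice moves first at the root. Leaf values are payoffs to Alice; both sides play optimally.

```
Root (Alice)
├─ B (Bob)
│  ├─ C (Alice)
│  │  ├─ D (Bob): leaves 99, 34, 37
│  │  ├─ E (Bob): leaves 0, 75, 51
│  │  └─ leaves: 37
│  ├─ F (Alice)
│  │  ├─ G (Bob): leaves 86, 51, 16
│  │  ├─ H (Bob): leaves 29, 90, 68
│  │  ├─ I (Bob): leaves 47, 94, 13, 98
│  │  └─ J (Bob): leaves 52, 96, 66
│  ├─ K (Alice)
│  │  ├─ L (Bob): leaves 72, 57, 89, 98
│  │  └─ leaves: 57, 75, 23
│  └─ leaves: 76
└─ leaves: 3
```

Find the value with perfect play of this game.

D (Bob): min(99, 34, 37) = 34
E (Bob): min(0, 75, 51) = 0
C (Alice): max(34, 0, 37) = 37
G (Bob): min(86, 51, 16) = 16
H (Bob): min(29, 90, 68) = 29
I (Bob): min(47, 94, 13, 98) = 13
J (Bob): min(52, 96, 66) = 52
F (Alice): max(16, 29, 13, 52) = 52
L (Bob): min(72, 57, 89, 98) = 57
K (Alice): max(57, 57, 75, 23) = 75
B (Bob): min(37, 52, 75, 76) = 37
Root (Alice): max(37, 3) = 37

37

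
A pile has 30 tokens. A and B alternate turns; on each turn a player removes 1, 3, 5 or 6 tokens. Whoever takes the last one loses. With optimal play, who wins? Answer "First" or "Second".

First

Compute winning (W) and losing (L) positions by backward induction:
i:   0  1  2  3  4  5  6  7  8  9 10 11 12 13 14 15 16 17 18 19 20 21 22 23 24 25 26 27 28 29 30
     W  L  W  L  W  L  W  W  W  W  W  W  L  W  L  W  L  W  W  W  W  W  W  L  W  L  W  L  W  W  W
Position 30 is W, so the first player wins.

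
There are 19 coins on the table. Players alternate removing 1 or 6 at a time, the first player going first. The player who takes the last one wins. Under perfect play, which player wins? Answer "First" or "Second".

First

Compute winning (W) and losing (L) positions by backward induction:
i:   0  1  2  3  4  5  6  7  8  9 10 11 12 13 14 15 16 17 18 19
     L  W  L  W  L  W  W  L  W  L  W  L  W  W  L  W  L  W  L  W
Position 19 is W, so the first player wins.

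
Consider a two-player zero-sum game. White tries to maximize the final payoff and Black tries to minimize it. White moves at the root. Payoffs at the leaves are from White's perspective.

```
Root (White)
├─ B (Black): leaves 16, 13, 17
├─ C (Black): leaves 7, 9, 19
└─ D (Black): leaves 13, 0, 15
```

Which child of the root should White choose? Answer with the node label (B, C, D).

B

B (Black): min(16, 13, 17) = 13
C (Black): min(7, 9, 19) = 7
D (Black): min(13, 0, 15) = 0
Root (White): max(13, 7, 0) = 13
White picks the child with the highest value: B (value 13).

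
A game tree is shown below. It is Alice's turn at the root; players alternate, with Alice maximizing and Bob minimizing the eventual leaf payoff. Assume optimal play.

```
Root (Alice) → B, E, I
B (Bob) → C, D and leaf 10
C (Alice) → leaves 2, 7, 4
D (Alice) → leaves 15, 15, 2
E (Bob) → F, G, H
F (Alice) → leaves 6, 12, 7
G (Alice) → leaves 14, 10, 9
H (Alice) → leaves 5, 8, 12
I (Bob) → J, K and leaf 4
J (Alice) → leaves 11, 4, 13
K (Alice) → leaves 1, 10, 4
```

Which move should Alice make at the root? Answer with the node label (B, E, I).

E

C (Alice): max(2, 7, 4) = 7
D (Alice): max(15, 15, 2) = 15
B (Bob): min(7, 15, 10) = 7
F (Alice): max(6, 12, 7) = 12
G (Alice): max(14, 10, 9) = 14
H (Alice): max(5, 8, 12) = 12
E (Bob): min(12, 14, 12) = 12
J (Alice): max(11, 4, 13) = 13
K (Alice): max(1, 10, 4) = 10
I (Bob): min(13, 10, 4) = 4
Root (Alice): max(7, 12, 4) = 12
Alice picks the child with the highest value: E (value 12).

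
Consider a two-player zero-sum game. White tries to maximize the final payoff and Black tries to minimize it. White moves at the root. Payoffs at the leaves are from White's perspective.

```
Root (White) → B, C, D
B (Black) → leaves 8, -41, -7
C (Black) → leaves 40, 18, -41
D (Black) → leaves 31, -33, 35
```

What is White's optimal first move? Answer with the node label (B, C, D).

D

B (Black): min(8, -41, -7) = -41
C (Black): min(40, 18, -41) = -41
D (Black): min(31, -33, 35) = -33
Root (White): max(-41, -41, -33) = -33
White picks the child with the highest value: D (value -33).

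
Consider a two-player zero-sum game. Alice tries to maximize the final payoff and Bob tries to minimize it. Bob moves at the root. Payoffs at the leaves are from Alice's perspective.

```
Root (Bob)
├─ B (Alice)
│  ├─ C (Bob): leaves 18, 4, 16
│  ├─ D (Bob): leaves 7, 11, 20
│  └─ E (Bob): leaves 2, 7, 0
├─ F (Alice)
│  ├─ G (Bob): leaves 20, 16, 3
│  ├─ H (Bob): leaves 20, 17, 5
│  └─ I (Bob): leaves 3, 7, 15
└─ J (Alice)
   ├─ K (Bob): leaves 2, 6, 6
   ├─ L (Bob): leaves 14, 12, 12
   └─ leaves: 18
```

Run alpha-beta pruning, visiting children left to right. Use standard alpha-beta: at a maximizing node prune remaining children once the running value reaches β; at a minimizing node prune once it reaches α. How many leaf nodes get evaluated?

C [α=-∞,β=+∞]: v=4
D [α=4,β=+∞]: v=7
E [α=7,β=+∞]: v=2 after child 1 ≤ α → α-cutoff, skip 2
B [α=-∞,β=+∞]: v=7
G [α=-∞,β=7]: v=3
H [α=3,β=7]: v=5
I [α=5,β=7]: v=3 after child 1 ≤ α → α-cutoff, skip 2
F [α=-∞,β=7]: v=5
K [α=-∞,β=5]: v=2
L [α=2,β=5]: v=12
J [α=-∞,β=5]: v=12 after child 2 ≥ β → β-cutoff, skip 1
Root [α=-∞,β=+∞]: v=5
Leaves evaluated: 20 of 25.

20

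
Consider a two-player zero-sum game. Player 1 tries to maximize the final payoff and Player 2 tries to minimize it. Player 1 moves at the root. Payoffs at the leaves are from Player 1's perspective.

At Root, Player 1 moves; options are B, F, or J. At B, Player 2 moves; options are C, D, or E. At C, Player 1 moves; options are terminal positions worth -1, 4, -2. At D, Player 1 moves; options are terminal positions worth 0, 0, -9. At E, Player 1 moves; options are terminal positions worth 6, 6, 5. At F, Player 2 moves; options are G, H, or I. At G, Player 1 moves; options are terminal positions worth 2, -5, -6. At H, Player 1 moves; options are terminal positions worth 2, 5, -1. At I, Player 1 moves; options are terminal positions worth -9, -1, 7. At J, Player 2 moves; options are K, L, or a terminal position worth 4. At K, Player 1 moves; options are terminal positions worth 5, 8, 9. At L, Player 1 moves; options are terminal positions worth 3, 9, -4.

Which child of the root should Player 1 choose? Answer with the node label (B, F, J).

J

C (Player 1): max(-1, 4, -2) = 4
D (Player 1): max(0, 0, -9) = 0
E (Player 1): max(6, 6, 5) = 6
B (Player 2): min(4, 0, 6) = 0
G (Player 1): max(2, -5, -6) = 2
H (Player 1): max(2, 5, -1) = 5
I (Player 1): max(-9, -1, 7) = 7
F (Player 2): min(2, 5, 7) = 2
K (Player 1): max(5, 8, 9) = 9
L (Player 1): max(3, 9, -4) = 9
J (Player 2): min(9, 9, 4) = 4
Root (Player 1): max(0, 2, 4) = 4
Player 1 picks the child with the highest value: J (value 4).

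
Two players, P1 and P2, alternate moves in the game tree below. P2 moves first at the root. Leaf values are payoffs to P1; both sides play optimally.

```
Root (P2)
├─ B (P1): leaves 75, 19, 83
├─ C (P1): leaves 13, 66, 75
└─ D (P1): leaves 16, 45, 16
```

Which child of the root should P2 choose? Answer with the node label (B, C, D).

B (P1): max(75, 19, 83) = 83
C (P1): max(13, 66, 75) = 75
D (P1): max(16, 45, 16) = 45
Root (P2): min(83, 75, 45) = 45
P2 picks the child with the lowest value: D (value 45).

D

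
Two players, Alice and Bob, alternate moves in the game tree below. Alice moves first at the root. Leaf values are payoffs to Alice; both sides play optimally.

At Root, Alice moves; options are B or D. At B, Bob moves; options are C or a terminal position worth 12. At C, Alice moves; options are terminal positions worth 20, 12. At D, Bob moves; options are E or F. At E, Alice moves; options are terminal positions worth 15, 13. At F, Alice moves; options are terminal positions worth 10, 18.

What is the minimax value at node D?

E: max(15, 13) = 15
F: max(10, 18) = 18
D: min(15, 18) = 15

15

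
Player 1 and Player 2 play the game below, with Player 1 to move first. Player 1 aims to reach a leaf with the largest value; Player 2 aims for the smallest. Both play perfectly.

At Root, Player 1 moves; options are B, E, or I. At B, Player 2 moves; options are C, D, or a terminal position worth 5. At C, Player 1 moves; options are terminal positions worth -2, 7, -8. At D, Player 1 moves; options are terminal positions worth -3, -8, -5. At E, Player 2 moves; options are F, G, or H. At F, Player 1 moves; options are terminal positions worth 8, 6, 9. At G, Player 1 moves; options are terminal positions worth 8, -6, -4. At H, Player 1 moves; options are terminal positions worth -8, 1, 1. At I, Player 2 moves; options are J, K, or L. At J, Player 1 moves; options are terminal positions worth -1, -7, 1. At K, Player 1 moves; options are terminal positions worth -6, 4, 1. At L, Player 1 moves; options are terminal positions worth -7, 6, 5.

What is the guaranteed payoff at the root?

C (Player 1): max(-2, 7, -8) = 7
D (Player 1): max(-3, -8, -5) = -3
B (Player 2): min(7, -3, 5) = -3
F (Player 1): max(8, 6, 9) = 9
G (Player 1): max(8, -6, -4) = 8
H (Player 1): max(-8, 1, 1) = 1
E (Player 2): min(9, 8, 1) = 1
J (Player 1): max(-1, -7, 1) = 1
K (Player 1): max(-6, 4, 1) = 4
L (Player 1): max(-7, 6, 5) = 6
I (Player 2): min(1, 4, 6) = 1
Root (Player 1): max(-3, 1, 1) = 1

1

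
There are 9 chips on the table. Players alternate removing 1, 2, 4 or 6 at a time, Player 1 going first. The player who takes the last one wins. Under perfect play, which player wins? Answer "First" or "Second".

W/L table (W = player to move can force a win):
i:   0  1  2  3  4  5  6  7  8  9
     L  W  W  L  W  W  W  W  L  W
Position 9 is W, so the first player wins.

First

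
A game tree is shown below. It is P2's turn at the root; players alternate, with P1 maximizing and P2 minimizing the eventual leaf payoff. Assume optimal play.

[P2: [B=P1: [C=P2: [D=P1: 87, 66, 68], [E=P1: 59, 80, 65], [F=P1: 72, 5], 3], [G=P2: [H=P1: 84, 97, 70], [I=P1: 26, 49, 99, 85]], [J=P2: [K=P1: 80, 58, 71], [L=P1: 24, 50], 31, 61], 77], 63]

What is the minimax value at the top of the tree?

63

D (P1): max(87, 66, 68) = 87
E (P1): max(59, 80, 65) = 80
F (P1): max(72, 5) = 72
C (P2): min(87, 80, 72, 3) = 3
H (P1): max(84, 97, 70) = 97
I (P1): max(26, 49, 99, 85) = 99
G (P2): min(97, 99) = 97
K (P1): max(80, 58, 71) = 80
L (P1): max(24, 50) = 50
J (P2): min(80, 50, 31, 61) = 31
B (P1): max(3, 97, 31, 77) = 97
Root (P2): min(97, 63) = 63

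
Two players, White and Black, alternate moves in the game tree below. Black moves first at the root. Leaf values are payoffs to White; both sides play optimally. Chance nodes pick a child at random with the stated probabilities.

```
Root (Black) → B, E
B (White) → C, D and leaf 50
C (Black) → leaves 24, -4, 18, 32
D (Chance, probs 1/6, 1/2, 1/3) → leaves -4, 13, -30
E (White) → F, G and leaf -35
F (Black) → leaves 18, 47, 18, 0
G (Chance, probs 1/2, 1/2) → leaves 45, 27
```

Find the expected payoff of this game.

36

C (Black): min(24, -4, 18, 32) = -4
D (Chance): 1/6·-4 + 1/2·13 + 1/3·-30 = -4.17
B (White): max(-4, -4.17, 50) = 50
F (Black): min(18, 47, 18, 0) = 0
G (Chance): 1/2·45 + 1/2·27 = 36
E (White): max(0, 36, -35) = 36
Root (Black): min(50, 36) = 36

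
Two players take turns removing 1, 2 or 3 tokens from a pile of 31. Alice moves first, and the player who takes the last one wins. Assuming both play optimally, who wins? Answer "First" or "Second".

First

i:   0  1  2  3  4  5  6  7  8  9 10 11 12 13 14 15 16 17 18 19 20 21 22 23 24 25 26 27 28 29 30 31
     L  W  W  W  L  W  W  W  L  W  W  W  L  W  W  W  L  W  W  W  L  W  W  W  L  W  W  W  L  W  W  W
Position 31 is W, so the first player wins.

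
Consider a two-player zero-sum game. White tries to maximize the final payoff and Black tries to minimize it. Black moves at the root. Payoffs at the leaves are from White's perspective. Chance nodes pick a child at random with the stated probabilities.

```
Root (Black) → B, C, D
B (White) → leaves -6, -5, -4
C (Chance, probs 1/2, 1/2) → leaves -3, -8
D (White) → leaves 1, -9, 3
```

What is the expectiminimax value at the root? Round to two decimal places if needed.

-5.5

B (White): max(-6, -5, -4) = -4
C (Chance): 1/2·-3 + 1/2·-8 = -5.5
D (White): max(1, -9, 3) = 3
Root (Black): min(-4, -5.5, 3) = -5.5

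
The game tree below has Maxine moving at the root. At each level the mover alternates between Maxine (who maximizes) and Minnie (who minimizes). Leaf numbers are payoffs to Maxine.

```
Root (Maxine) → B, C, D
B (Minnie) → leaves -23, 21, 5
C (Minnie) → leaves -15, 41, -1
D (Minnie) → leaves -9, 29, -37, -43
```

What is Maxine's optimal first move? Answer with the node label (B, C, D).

B (Minnie): min(-23, 21, 5) = -23
C (Minnie): min(-15, 41, -1) = -15
D (Minnie): min(-9, 29, -37, -43) = -43
Root (Maxine): max(-23, -15, -43) = -15
Maxine picks the child with the highest value: C (value -15).

C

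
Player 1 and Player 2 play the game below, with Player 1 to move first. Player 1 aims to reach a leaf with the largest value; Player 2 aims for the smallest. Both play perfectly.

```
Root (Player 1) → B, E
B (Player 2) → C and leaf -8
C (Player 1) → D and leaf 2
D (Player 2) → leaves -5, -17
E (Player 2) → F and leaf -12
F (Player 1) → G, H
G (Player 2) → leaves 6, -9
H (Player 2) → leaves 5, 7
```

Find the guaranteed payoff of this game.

-8

D (Player 2): min(-5, -17) = -17
C (Player 1): max(-17, 2) = 2
B (Player 2): min(2, -8) = -8
G (Player 2): min(6, -9) = -9
H (Player 2): min(5, 7) = 5
F (Player 1): max(-9, 5) = 5
E (Player 2): min(5, -12) = -12
Root (Player 1): max(-8, -12) = -8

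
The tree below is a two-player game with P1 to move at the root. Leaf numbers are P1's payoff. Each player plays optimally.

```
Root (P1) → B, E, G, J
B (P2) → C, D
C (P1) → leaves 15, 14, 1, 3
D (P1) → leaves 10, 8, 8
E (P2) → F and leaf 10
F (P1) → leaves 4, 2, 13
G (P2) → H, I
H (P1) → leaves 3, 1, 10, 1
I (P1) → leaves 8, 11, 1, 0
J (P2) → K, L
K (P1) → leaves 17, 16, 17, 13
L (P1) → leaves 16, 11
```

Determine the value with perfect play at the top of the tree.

16

C (P1): max(15, 14, 1, 3) = 15
D (P1): max(10, 8, 8) = 10
B (P2): min(15, 10) = 10
F (P1): max(4, 2, 13) = 13
E (P2): min(13, 10) = 10
H (P1): max(3, 1, 10, 1) = 10
I (P1): max(8, 11, 1, 0) = 11
G (P2): min(10, 11) = 10
K (P1): max(17, 16, 17, 13) = 17
L (P1): max(16, 11) = 16
J (P2): min(17, 16) = 16
Root (P1): max(10, 10, 10, 16) = 16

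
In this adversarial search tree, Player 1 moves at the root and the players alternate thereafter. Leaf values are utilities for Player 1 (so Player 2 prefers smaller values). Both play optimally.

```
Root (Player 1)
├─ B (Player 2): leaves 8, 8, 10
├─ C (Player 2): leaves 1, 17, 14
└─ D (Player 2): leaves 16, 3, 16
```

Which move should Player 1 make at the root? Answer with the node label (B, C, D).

B

B (Player 2): min(8, 8, 10) = 8
C (Player 2): min(1, 17, 14) = 1
D (Player 2): min(16, 3, 16) = 3
Root (Player 1): max(8, 1, 3) = 8
Player 1 picks the child with the highest value: B (value 8).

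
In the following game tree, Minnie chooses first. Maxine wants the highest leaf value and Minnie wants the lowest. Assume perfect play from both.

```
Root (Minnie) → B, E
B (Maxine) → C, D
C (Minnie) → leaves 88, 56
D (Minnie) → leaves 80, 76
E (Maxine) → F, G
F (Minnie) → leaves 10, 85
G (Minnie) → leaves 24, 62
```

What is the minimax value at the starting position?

C (Minnie): min(88, 56) = 56
D (Minnie): min(80, 76) = 76
B (Maxine): max(56, 76) = 76
F (Minnie): min(10, 85) = 10
G (Minnie): min(24, 62) = 24
E (Maxine): max(10, 24) = 24
Root (Minnie): min(76, 24) = 24

24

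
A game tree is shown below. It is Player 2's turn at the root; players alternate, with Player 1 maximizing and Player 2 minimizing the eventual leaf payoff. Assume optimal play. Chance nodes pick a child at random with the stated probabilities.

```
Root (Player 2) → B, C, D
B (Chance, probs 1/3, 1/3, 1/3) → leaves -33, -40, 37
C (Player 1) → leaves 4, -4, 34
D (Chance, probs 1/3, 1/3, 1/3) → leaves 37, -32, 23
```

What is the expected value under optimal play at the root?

B (Chance): 1/3·-33 + 1/3·-40 + 1/3·37 = -12
C (Player 1): max(4, -4, 34) = 34
D (Chance): 1/3·37 + 1/3·-32 + 1/3·23 = 9.33
Root (Player 2): min(-12, 34, 9.33) = -12

-12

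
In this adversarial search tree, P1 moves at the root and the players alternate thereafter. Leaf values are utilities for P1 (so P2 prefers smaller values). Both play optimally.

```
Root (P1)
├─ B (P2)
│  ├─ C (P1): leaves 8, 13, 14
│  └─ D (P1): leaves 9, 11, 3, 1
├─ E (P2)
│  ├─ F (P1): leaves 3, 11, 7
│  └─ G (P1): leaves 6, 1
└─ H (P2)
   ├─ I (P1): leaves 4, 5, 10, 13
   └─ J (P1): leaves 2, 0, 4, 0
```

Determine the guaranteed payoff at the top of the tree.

11

C (P1): max(8, 13, 14) = 14
D (P1): max(9, 11, 3, 1) = 11
B (P2): min(14, 11) = 11
F (P1): max(3, 11, 7) = 11
G (P1): max(6, 1) = 6
E (P2): min(11, 6) = 6
I (P1): max(4, 5, 10, 13) = 13
J (P1): max(2, 0, 4, 0) = 4
H (P2): min(13, 4) = 4
Root (P1): max(11, 6, 4) = 11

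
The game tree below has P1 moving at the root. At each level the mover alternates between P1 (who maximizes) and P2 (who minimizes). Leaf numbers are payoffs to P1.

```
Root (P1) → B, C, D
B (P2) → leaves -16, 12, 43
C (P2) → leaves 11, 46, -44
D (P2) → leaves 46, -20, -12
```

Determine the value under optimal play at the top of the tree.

-16

B (P2): min(-16, 12, 43) = -16
C (P2): min(11, 46, -44) = -44
D (P2): min(46, -20, -12) = -20
Root (P1): max(-16, -44, -20) = -16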